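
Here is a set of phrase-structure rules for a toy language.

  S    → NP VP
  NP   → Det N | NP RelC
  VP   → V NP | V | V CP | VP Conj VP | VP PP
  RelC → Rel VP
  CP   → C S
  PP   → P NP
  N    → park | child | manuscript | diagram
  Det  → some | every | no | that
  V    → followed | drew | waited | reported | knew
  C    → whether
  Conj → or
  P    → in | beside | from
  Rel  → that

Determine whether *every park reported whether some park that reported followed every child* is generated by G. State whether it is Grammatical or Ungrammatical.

Grammatical

S
  NP
    Det: every
    N: park
  VP
    V: reported
    CP
      C: whether
      S
        NP
          NP
            Det: some
            N: park
          RelC
            Rel: that
            VP
              V: reported
        VP
          V: followed
          NP
            Det: every
            N: child
Every word is introduced by a lexical rule and the phrasal rules combine the resulting categories into a single S.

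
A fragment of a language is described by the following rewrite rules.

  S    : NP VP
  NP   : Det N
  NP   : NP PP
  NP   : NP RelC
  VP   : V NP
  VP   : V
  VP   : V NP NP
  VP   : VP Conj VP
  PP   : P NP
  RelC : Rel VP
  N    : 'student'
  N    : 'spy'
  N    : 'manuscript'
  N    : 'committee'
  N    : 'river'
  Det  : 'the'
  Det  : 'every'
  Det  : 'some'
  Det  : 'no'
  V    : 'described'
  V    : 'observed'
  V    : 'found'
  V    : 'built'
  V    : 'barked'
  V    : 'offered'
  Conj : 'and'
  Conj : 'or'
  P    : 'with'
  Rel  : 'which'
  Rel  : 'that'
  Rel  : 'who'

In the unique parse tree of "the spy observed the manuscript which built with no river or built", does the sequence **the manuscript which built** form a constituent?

Yes

[S [NP [Det the] [N spy]] [VP [VP [V observed] [NP [NP [NP [Det the] [N manuscript]] [RelC [Rel which] [VP [V built]]]] [PP [P with] [NP [Det no] [N river]]]]] [Conj or] [VP [V built]]]]
The words 'the manuscript which built' are exhaustively dominated by a single NP node (built by NP → NP RelC), so they form a constituent.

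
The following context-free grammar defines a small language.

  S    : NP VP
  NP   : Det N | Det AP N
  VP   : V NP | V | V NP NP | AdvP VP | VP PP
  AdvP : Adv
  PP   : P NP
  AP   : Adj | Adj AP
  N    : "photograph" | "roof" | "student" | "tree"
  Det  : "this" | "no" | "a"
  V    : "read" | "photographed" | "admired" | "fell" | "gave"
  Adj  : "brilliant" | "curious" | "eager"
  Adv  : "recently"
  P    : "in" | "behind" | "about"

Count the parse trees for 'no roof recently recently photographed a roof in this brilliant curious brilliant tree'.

3

Two of the 3 distinct bracketings:
[S [NP [Det no] [N roof]] [VP [AdvP [Adv recently]] [VP [AdvP [Adv recently]] [VP [VP [V photographed] [NP [Det a] [N roof]]] [PP [P in] [NP [Det this] [AP [Adj brilliant] [AP [Adj curious] [AP [Adj brilliant]]]] [N tree]]]]]]]
[S [NP [Det no] [N roof]] [VP [AdvP [Adv recently]] [VP [VP [AdvP [Adv recently]] [VP [V photographed] [NP [Det a] [N roof]]]] [PP [P in] [NP [Det this] [AP [Adj brilliant] [AP [Adj curious] [AP [Adj brilliant]]]] [N tree]]]]]]
The trees differ in how a recursive rule is bracketed over the same span.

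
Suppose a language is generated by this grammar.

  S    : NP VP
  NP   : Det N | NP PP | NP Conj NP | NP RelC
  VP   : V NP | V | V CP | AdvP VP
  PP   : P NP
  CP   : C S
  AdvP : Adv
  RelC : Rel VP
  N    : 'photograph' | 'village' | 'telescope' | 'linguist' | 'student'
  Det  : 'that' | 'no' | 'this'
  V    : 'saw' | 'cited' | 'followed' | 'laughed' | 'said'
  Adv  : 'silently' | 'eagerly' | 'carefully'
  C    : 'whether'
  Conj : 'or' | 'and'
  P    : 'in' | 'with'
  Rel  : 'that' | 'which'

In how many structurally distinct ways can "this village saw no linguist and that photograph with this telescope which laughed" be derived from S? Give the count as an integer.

5

Two of the 5 distinct bracketings:
[S [NP [Det this] [N village]] [VP [V saw] [NP [NP [NP [Det no] [N linguist]] [Conj and] [NP [Det that] [N photograph]]] [PP [P with] [NP [NP [Det this] [N telescope]] [RelC [Rel which] [VP [V laughed]]]]]]]]
[S [NP [Det this] [N village]] [VP [V saw] [NP [NP [Det no] [N linguist]] [Conj and] [NP [NP [Det that] [N photograph]] [PP [P with] [NP [NP [Det this] [N telescope]] [RelC [Rel which] [VP [V laughed]]]]]]]]]
The trees differ in how a recursive rule is bracketed over the same span.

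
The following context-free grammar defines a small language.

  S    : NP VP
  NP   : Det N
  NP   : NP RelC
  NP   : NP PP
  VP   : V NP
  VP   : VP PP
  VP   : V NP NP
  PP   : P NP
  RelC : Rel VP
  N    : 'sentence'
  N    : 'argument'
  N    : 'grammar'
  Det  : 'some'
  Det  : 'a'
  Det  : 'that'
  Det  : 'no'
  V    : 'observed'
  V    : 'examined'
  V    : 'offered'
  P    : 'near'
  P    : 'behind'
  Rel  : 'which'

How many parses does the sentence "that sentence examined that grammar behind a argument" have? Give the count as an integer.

2

The two bracketings:
[S [NP [Det that] [N sentence]] [VP [V examined] [NP [NP [Det that] [N grammar]] [PP [P behind] [NP [Det a] [N argument]]]]]]
[S [NP [Det that] [N sentence]] [VP [VP [V examined] [NP [Det that] [N grammar]]] [PP [P behind] [NP [Det a] [N argument]]]]]
The difference turns on whether NP → NP PP is used at the relevant span, versus an alternative expansion of NP.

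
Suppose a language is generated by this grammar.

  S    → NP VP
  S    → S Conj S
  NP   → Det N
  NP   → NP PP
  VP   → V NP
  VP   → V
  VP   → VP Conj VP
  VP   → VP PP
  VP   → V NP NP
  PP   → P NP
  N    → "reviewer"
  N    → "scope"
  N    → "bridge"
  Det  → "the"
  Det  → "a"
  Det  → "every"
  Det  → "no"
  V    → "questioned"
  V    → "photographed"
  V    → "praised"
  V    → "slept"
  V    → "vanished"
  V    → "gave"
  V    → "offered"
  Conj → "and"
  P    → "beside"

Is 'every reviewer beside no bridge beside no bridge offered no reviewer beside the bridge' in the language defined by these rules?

S
  NP
    NP
      Det: every
      N: reviewer
    PP
      P: beside
      NP
        NP
          Det: no
          N: bridge
        PP
          P: beside
          NP
            Det: no
            N: bridge
  VP
    V: offered
    NP
      NP
        Det: no
        N: reviewer
      PP
        P: beside
        NP
          Det: the
          N: bridge
Every word is introduced by a lexical rule and the phrasal rules combine the resulting categories into a single S.

Grammatical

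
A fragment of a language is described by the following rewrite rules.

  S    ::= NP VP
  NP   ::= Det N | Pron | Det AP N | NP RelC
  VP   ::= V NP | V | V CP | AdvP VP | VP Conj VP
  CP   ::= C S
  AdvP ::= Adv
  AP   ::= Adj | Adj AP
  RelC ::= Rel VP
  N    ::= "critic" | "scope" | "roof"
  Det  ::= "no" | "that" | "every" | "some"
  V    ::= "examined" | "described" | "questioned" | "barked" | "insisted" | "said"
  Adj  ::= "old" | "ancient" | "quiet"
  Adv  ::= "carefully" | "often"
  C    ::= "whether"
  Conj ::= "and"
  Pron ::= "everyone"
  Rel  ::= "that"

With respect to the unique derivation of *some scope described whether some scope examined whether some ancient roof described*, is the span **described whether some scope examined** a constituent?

No

[S [NP [Det some] [N scope]] [VP [V described] [CP [C whether] [S [NP [Det some] [N scope]] [VP [V examined] [CP [C whether] [S [NP [Det some] [AP [Adj ancient]] [N roof]] [VP [V described]]]]]]]]]
The smallest constituent containing 'described whether some scope examined' is the VP spanning 'described whether some scope examined whether some ancient roof described'; no single node in the tree dominates exactly the given words.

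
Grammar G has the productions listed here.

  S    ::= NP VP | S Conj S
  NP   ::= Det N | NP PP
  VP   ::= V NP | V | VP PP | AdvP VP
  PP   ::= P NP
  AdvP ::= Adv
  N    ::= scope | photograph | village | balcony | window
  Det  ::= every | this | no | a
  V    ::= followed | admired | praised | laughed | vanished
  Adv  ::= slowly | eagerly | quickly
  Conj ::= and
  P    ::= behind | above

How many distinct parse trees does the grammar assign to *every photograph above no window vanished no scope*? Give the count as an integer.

1

[S [NP [NP [Det every] [N photograph]] [PP [P above] [NP [Det no] [N window]]]] [VP [V vanished] [NP [Det no] [N scope]]]]
No rule offers an alternative attachment or grouping for any span, so this is the only derivation.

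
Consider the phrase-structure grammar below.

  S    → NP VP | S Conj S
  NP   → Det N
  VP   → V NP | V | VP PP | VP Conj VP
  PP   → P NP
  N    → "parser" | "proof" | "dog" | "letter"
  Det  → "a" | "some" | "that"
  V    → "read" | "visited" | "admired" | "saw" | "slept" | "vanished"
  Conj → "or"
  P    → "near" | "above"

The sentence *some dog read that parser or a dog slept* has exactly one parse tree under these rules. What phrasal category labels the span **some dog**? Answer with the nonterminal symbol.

[S [S [NP [Det some] [N dog]] [VP [V read] [NP [Det that] [N parser]]]] [Conj or] [S [NP [Det a] [N dog]] [VP [V slept]]]]
The span 'some dog' is the NP node built by NP → Det N.

NP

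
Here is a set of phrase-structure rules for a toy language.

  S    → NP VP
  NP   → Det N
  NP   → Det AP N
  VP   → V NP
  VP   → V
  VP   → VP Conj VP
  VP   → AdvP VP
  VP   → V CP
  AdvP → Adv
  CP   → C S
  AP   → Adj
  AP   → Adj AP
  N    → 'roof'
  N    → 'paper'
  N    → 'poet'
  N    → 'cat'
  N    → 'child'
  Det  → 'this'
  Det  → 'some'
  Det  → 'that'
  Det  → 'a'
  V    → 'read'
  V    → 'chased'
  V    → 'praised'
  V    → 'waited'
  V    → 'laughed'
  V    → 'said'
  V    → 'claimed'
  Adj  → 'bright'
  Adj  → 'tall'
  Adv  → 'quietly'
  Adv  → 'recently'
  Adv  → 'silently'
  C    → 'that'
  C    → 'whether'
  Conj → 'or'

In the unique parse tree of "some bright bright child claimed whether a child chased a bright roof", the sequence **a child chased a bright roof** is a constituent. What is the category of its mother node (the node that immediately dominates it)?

CP

S
  NP
    Det: some
    AP
      Adj: bright
      AP
        Adj: bright
    N: child
  VP
    V: claimed
    CP
      C: whether
      S
        NP
          Det: a
          N: child
        VP
          V: chased
          NP
            Det: a
            AP
              Adj: bright
            N: roof
The span 'a child chased a bright roof' is the S node built by S → NP VP.
Its mother is the CP built by CP → C S.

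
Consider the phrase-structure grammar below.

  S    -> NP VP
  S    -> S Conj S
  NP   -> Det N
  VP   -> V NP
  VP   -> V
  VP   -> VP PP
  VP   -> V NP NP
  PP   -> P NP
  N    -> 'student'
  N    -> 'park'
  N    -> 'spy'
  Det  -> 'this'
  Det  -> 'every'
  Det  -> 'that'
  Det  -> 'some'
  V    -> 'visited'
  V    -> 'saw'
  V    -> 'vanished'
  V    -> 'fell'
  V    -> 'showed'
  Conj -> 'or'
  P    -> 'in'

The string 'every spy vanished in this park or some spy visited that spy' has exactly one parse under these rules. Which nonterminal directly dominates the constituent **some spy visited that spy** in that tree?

[S [S [NP [Det every] [N spy]] [VP [VP [V vanished]] [PP [P in] [NP [Det this] [N park]]]]] [Conj or] [S [NP [Det some] [N spy]] [VP [V visited] [NP [Det that] [N spy]]]]]
The span 'some spy visited that spy' is the S node built by S → NP VP.
Its mother is the S built by S → S Conj S.

S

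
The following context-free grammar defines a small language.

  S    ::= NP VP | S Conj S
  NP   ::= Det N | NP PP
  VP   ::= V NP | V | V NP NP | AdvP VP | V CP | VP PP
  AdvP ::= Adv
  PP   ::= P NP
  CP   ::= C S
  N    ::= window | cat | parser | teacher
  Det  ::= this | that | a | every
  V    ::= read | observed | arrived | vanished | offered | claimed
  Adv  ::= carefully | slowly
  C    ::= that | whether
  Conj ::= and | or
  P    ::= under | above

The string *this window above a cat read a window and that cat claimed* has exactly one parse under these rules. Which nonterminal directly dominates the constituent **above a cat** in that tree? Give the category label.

[S [S [NP [NP [Det this] [N window]] [PP [P above] [NP [Det a] [N cat]]]] [VP [V read] [NP [Det a] [N window]]]] [Conj and] [S [NP [Det that] [N cat]] [VP [V claimed]]]]
The span 'above a cat' is the PP node built by PP → P NP.
Its mother is the NP built by NP → NP PP.

NP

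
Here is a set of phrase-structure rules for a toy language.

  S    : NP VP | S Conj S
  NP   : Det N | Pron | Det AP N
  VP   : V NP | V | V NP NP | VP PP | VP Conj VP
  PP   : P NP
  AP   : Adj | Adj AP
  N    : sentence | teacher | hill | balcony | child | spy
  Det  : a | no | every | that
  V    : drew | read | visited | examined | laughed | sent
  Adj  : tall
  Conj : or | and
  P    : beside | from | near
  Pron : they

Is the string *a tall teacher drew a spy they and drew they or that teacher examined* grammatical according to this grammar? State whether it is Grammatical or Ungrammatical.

[S [S [NP [Det a] [AP [Adj tall]] [N teacher]] [VP [VP [V drew] [NP [Det a] [N spy]] [NP [Pron they]]] [Conj and] [VP [V drew] [NP [Pron they]]]]] [Conj or] [S [NP [Det that] [N teacher]] [VP [V examined]]]]
The bracketing above is licensed at every node by one of the given productions, with S at the root.

Grammatical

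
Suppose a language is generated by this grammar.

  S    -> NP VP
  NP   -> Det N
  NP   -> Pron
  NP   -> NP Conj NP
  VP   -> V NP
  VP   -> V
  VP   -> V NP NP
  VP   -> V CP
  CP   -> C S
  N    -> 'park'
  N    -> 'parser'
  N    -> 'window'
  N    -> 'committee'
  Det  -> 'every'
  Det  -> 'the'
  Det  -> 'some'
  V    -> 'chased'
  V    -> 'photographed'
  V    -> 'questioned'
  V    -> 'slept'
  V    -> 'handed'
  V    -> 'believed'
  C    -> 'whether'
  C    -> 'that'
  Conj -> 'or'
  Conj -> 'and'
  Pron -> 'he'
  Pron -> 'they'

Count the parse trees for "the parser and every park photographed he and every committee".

1

[S [NP [NP [Det the] [N parser]] [Conj and] [NP [Det every] [N park]]] [VP [V photographed] [NP [NP [Pron he]] [Conj and] [NP [Det every] [N committee]]]]]
No rule offers an alternative attachment or grouping for any span, so this is the only derivation.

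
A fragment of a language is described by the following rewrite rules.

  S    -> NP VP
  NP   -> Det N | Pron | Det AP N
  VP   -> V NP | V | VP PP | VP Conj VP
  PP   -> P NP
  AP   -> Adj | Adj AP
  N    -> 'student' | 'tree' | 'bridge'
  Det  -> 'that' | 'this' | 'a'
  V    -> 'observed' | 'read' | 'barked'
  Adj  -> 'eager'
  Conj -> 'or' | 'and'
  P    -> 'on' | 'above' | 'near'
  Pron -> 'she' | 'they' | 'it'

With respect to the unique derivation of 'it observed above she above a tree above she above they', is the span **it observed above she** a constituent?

[S [NP [Pron it]] [VP [VP [VP [VP [VP [V observed]] [PP [P above] [NP [Pron she]]]] [PP [P above] [NP [Det a] [N tree]]]] [PP [P above] [NP [Pron she]]]] [PP [P above] [NP [Pron they]]]]]
The smallest constituent containing 'it observed above she' is the S spanning 'it observed above she above a tree above she above they'; no single node in the tree dominates exactly the given words.

No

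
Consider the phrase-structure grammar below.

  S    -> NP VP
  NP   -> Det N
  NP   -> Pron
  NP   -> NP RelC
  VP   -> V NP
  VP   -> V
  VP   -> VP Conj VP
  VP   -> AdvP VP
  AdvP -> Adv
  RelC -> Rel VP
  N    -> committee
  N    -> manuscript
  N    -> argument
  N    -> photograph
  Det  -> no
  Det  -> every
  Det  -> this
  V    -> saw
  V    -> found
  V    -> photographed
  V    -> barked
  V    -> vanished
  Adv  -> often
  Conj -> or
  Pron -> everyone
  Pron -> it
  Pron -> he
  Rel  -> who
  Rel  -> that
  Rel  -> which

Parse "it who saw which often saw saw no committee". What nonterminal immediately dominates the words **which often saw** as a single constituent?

RelC

[S [NP [NP [NP [Pron it]] [RelC [Rel who] [VP [V saw]]]] [RelC [Rel which] [VP [AdvP [Adv often]] [VP [V saw]]]]] [VP [V saw] [NP [Det no] [N committee]]]]
The span 'which often saw' is the RelC node built by RelC → Rel VP.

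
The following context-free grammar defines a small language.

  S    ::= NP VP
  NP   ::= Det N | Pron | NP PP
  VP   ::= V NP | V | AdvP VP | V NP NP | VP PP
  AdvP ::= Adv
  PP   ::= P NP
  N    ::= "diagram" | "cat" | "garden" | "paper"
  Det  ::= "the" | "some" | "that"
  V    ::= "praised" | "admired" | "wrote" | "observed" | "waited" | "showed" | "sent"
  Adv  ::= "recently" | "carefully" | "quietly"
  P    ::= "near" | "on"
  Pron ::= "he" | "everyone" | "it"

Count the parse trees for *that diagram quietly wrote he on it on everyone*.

Two of the 9 distinct bracketings:
[S [NP [Det that] [N diagram]] [VP [AdvP [Adv quietly]] [VP [V wrote] [NP [NP [Pron he]] [PP [P on] [NP [NP [Pron it]] [PP [P on] [NP [Pron everyone]]]]]]]]]
[S [NP [Det that] [N diagram]] [VP [AdvP [Adv quietly]] [VP [V wrote] [NP [NP [NP [Pron he]] [PP [P on] [NP [Pron it]]]] [PP [P on] [NP [Pron everyone]]]]]]]
The trees differ in how a recursive rule is bracketed over the same span.

9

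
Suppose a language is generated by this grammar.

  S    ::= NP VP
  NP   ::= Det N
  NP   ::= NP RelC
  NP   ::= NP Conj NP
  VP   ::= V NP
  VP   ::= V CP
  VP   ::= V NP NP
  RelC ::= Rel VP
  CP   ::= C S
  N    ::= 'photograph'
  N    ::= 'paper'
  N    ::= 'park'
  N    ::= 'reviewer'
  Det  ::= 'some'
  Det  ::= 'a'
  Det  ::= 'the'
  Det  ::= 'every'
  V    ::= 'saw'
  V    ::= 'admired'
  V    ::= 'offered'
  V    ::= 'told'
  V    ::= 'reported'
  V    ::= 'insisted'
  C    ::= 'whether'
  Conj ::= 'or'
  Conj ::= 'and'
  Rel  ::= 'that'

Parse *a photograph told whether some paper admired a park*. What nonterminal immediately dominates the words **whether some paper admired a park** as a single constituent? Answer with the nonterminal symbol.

S
  NP
    Det: a
    N: photograph
  VP
    V: told
    CP
      C: whether
      S
        NP
          Det: some
          N: paper
        VP
          V: admired
          NP
            Det: a
            N: park
The span 'whether some paper admired a park' is the CP node built by CP → C S.

CP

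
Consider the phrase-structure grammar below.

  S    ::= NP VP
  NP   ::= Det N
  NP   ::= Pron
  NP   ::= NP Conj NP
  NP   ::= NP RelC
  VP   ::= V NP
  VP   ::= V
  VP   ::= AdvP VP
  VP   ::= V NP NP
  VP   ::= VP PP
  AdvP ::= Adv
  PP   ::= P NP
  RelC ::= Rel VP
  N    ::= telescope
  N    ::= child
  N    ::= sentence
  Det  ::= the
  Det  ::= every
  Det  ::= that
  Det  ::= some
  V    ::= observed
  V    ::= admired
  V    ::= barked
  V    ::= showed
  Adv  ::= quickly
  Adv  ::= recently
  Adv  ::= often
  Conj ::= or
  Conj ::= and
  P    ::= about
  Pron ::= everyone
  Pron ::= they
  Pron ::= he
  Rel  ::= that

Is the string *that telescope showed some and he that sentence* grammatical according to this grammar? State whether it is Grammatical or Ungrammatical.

A Det word can never sit immediately before a Conj word in any string this grammar generates, so the substring 'some and' rules out a derivation.

Ungrammatical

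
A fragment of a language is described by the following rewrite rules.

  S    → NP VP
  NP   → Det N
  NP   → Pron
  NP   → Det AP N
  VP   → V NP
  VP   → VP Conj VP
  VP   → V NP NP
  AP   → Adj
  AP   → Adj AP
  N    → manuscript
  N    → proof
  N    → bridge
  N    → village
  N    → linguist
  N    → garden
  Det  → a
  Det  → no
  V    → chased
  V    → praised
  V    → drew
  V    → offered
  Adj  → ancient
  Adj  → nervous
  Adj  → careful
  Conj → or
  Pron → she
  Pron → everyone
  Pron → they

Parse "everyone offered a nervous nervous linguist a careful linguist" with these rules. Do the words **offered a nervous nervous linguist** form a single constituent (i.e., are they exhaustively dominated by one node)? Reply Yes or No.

No

[S [NP [Pron everyone]] [VP [V offered] [NP [Det a] [AP [Adj nervous] [AP [Adj nervous]]] [N linguist]] [NP [Det a] [AP [Adj careful]] [N linguist]]]]
The smallest constituent containing 'offered a nervous nervous linguist' is the VP spanning 'offered a nervous nervous linguist a careful linguist'; no single node in the tree dominates exactly the given words.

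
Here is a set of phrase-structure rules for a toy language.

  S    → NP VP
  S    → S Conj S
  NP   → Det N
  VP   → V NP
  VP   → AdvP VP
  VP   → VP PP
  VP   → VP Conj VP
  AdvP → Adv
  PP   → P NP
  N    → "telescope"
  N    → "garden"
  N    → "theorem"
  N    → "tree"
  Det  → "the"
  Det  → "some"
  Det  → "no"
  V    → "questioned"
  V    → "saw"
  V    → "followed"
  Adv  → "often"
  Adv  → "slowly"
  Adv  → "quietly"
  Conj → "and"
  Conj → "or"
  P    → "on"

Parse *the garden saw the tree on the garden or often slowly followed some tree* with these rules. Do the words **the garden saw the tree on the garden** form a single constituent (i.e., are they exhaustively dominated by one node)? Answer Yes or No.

No

[S [NP [Det the] [N garden]] [VP [VP [VP [V saw] [NP [Det the] [N tree]]] [PP [P on] [NP [Det the] [N garden]]]] [Conj or] [VP [AdvP [Adv often]] [VP [AdvP [Adv slowly]] [VP [V followed] [NP [Det some] [N tree]]]]]]]
The smallest constituent containing 'the garden saw the tree on the garden' is the S spanning 'the garden saw the tree on the garden or often slowly followed some tree'; no single node in the tree dominates exactly the given words.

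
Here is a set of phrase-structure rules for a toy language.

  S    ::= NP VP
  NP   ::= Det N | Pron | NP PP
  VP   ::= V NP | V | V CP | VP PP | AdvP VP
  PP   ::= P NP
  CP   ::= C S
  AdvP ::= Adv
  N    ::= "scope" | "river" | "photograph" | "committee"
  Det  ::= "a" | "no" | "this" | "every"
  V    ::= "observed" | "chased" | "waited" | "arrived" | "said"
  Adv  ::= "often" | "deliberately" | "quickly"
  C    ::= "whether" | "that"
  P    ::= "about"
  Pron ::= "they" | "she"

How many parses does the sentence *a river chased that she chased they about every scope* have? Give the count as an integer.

3

Two of the 3 distinct bracketings:
[S [NP [Det a] [N river]] [VP [V chased] [CP [C that] [S [NP [Pron she]] [VP [V chased] [NP [NP [Pron they]] [PP [P about] [NP [Det every] [N scope]]]]]]]]]
[S [NP [Det a] [N river]] [VP [V chased] [CP [C that] [S [NP [Pron she]] [VP [VP [V chased] [NP [Pron they]]] [PP [P about] [NP [Det every] [N scope]]]]]]]]
The difference turns on whether NP → NP PP is used at the relevant span, versus an alternative expansion of NP.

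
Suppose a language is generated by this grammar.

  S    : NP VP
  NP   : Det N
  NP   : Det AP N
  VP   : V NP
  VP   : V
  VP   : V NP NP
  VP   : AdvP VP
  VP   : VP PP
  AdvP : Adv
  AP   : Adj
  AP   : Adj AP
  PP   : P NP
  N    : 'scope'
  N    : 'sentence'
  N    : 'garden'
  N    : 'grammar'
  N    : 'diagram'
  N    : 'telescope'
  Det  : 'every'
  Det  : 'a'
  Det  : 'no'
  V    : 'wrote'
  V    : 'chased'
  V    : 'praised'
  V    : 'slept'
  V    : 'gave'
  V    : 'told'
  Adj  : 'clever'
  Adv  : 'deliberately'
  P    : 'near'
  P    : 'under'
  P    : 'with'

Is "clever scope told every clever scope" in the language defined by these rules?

Ungrammatical

For S → NP VP, no prefix of the string parses as an NP.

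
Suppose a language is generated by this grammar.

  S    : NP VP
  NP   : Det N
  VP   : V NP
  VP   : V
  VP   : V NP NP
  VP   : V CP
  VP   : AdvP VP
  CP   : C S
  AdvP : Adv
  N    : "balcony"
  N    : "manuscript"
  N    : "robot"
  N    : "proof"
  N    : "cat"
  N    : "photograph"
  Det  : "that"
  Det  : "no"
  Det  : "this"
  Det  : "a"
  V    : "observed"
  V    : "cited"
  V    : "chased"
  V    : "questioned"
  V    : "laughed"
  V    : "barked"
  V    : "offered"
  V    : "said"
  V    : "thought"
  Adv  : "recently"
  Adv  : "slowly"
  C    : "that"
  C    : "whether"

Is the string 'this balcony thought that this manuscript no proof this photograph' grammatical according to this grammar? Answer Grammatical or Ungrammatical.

For S → NP VP, the only prefix that parses as NP is 'this balcony', but the remainder 'thought that this manuscript no proof this photograph' is not a VP under these rules.

Ungrammatical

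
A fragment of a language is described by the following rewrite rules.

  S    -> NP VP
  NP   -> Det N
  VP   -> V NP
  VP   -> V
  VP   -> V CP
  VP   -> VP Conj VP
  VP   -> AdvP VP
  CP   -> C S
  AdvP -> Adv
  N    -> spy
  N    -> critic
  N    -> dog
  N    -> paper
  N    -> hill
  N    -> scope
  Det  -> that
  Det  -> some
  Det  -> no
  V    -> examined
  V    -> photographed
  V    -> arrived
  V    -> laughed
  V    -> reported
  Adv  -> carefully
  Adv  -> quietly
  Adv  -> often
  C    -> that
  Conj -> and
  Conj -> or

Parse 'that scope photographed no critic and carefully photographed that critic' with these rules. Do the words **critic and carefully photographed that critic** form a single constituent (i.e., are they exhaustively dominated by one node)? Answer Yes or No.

[S [NP [Det that] [N scope]] [VP [VP [V photographed] [NP [Det no] [N critic]]] [Conj and] [VP [AdvP [Adv carefully]] [VP [V photographed] [NP [Det that] [N critic]]]]]]
The smallest constituent containing 'critic and carefully photographed that critic' is the VP spanning 'photographed no critic and carefully photographed that critic'; no single node in the tree dominates exactly the given words.

No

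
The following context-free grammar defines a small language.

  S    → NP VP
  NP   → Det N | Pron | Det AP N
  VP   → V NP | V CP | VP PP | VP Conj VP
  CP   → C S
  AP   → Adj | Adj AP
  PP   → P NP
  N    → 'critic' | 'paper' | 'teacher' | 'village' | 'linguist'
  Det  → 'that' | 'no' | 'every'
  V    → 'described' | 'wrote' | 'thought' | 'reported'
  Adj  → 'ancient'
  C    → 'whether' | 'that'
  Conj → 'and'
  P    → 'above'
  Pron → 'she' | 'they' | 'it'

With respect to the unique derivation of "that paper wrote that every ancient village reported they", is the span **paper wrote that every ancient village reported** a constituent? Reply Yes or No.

No

[S [NP [Det that] [N paper]] [VP [V wrote] [CP [C that] [S [NP [Det every] [AP [Adj ancient]] [N village]] [VP [V reported] [NP [Pron they]]]]]]]
The smallest constituent containing 'paper wrote that every ancient village reported' is the S spanning 'that paper wrote that every ancient village reported they'; no single node in the tree dominates exactly the given words.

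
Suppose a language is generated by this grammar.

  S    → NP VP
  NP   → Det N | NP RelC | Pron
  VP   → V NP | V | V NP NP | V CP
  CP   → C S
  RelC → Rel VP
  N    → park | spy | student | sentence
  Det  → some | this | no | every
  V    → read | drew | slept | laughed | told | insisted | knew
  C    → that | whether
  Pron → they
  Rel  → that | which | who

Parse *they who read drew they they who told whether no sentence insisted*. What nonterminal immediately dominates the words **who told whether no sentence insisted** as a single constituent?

RelC

[S [NP [NP [Pron they]] [RelC [Rel who] [VP [V read]]]] [VP [V drew] [NP [Pron they]] [NP [NP [Pron they]] [RelC [Rel who] [VP [V told] [CP [C whether] [S [NP [Det no] [N sentence]] [VP [V insisted]]]]]]]]]
The span 'who told whether no sentence insisted' is the RelC node built by RelC → Rel VP.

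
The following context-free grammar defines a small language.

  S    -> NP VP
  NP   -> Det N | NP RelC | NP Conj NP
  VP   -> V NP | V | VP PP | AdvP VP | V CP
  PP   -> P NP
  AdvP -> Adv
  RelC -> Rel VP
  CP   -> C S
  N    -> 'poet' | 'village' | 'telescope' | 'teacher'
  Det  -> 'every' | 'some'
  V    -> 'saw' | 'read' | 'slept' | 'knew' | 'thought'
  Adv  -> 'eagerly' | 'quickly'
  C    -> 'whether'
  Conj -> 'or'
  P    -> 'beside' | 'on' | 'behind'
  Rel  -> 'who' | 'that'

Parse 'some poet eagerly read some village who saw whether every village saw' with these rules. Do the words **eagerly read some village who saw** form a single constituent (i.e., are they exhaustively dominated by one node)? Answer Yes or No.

No

[S [NP [Det some] [N poet]] [VP [AdvP [Adv eagerly]] [VP [V read] [NP [NP [Det some] [N village]] [RelC [Rel who] [VP [V saw] [CP [C whether] [S [NP [Det every] [N village]] [VP [V saw]]]]]]]]]]
The smallest constituent containing 'eagerly read some village who saw' is the VP spanning 'eagerly read some village who saw whether every village saw'; no single node in the tree dominates exactly the given words.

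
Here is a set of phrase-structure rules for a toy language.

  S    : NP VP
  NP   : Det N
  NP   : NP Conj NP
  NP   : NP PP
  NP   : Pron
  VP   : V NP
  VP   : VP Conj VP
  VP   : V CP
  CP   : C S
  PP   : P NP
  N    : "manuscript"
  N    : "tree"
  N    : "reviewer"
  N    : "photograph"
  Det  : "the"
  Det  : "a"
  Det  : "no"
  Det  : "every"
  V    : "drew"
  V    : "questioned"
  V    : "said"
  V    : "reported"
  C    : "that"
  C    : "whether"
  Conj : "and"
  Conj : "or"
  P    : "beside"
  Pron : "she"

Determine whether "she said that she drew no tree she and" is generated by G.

Ungrammatical

An N word can never sit immediately before a Pron word in any string this grammar generates, so the substring 'tree she' rules out a derivation.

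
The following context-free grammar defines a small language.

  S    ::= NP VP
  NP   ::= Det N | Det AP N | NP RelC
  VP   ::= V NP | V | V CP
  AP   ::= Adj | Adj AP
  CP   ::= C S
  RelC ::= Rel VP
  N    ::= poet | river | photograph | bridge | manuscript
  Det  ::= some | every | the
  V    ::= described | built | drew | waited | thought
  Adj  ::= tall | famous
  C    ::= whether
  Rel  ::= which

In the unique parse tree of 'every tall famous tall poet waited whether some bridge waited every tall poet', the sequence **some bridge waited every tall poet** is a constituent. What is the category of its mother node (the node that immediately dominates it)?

[S [NP [Det every] [AP [Adj tall] [AP [Adj famous] [AP [Adj tall]]]] [N poet]] [VP [V waited] [CP [C whether] [S [NP [Det some] [N bridge]] [VP [V waited] [NP [Det every] [AP [Adj tall]] [N poet]]]]]]]
The span 'some bridge waited every tall poet' is the S node built by S → NP VP.
Its mother is the CP built by CP → C S.

CP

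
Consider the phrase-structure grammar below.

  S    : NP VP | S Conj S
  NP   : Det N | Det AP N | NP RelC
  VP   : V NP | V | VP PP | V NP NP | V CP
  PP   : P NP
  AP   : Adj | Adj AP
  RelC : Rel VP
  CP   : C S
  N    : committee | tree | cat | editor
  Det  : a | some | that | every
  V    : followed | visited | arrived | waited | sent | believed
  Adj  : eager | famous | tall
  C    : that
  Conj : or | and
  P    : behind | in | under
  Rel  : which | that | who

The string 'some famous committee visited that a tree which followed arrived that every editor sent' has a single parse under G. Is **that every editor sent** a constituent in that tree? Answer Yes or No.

[S [NP [Det some] [AP [Adj famous]] [N committee]] [VP [V visited] [CP [C that] [S [NP [NP [Det a] [N tree]] [RelC [Rel which] [VP [V followed]]]] [VP [V arrived] [CP [C that] [S [NP [Det every] [N editor]] [VP [V sent]]]]]]]]]
The words 'that every editor sent' are exhaustively dominated by a single CP node (built by CP → C S), so they form a constituent.

Yes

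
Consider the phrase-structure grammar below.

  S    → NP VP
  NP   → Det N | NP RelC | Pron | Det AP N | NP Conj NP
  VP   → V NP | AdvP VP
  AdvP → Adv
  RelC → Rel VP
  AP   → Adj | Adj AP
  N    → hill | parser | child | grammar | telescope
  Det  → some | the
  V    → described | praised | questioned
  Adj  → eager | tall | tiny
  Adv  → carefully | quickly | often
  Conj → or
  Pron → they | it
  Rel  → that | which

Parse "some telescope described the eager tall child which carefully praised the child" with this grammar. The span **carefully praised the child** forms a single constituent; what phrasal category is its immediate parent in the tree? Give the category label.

RelC

S
  NP
    Det: some
    N: telescope
  VP
    V: described
    NP
      NP
        Det: the
        AP
          Adj: eager
          AP
            Adj: tall
        N: child
      RelC
        Rel: which
        VP
          AdvP
            Adv: carefully
          VP
            V: praised
            NP
              Det: the
              N: child
The span 'carefully praised the child' is the VP node built by VP → AdvP VP.
Its mother is the RelC built by RelC → Rel VP.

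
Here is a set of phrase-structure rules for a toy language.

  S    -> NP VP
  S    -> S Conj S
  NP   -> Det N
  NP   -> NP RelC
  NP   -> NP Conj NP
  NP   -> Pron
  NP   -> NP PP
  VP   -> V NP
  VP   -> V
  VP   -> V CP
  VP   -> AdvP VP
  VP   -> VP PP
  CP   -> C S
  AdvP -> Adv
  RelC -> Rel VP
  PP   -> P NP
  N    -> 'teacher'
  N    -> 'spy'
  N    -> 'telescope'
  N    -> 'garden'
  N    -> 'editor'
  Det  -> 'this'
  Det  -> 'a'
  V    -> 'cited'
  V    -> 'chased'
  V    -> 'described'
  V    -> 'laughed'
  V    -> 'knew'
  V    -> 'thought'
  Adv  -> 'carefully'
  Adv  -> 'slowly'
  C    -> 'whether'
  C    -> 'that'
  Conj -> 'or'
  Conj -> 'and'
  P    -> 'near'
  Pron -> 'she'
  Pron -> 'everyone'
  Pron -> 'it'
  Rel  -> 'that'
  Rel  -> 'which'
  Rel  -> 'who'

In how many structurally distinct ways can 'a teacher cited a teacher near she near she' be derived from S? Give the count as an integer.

Two of the 5 distinct bracketings:
[S [NP [Det a] [N teacher]] [VP [V cited] [NP [NP [Det a] [N teacher]] [PP [P near] [NP [NP [Pron she]] [PP [P near] [NP [Pron she]]]]]]]]
[S [NP [Det a] [N teacher]] [VP [V cited] [NP [NP [NP [Det a] [N teacher]] [PP [P near] [NP [Pron she]]]] [PP [P near] [NP [Pron she]]]]]]
The trees differ in how a recursive rule is bracketed over the same span.

5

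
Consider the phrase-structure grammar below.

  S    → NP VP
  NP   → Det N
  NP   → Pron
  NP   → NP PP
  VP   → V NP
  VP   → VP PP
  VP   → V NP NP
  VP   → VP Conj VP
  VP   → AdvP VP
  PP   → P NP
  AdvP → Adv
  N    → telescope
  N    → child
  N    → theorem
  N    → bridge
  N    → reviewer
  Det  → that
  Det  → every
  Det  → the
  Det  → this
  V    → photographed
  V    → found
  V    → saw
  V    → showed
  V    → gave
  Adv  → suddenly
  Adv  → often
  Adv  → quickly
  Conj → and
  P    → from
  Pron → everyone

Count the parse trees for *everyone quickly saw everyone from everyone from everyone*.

Two of the 9 distinct bracketings:
[S [NP [Pron everyone]] [VP [VP [AdvP [Adv quickly]] [VP [V saw] [NP [Pron everyone]]]] [PP [P from] [NP [NP [Pron everyone]] [PP [P from] [NP [Pron everyone]]]]]]]
[S [NP [Pron everyone]] [VP [VP [VP [AdvP [Adv quickly]] [VP [V saw] [NP [Pron everyone]]]] [PP [P from] [NP [Pron everyone]]]] [PP [P from] [NP [Pron everyone]]]]]
The difference turns on whether NP → NP PP is used at the relevant span, versus an alternative expansion of NP.

9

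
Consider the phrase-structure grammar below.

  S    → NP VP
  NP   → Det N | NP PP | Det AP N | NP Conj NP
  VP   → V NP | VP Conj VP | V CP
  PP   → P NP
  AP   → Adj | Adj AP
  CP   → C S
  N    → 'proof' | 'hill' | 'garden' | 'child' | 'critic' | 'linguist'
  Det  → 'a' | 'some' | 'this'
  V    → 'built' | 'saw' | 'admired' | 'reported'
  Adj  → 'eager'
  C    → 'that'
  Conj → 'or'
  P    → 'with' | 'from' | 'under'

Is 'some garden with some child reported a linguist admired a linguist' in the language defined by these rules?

Ungrammatical

For S → NP VP, every NP-prefix leaves a non-VP remainder: after 'some garden' the remainder is not a VP; after 'some garden with some child' the remainder is not a VP.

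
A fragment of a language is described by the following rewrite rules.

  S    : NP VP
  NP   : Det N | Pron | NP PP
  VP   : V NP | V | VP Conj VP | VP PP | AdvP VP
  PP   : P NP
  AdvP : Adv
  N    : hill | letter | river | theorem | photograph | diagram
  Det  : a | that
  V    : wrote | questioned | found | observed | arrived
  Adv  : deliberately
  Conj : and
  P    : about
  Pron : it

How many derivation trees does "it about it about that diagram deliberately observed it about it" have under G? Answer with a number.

Two of the 6 distinct bracketings:
[S [NP [NP [Pron it]] [PP [P about] [NP [NP [Pron it]] [PP [P about] [NP [Det that] [N diagram]]]]]] [VP [VP [AdvP [Adv deliberately]] [VP [V observed] [NP [Pron it]]]] [PP [P about] [NP [Pron it]]]]]
[S [NP [NP [Pron it]] [PP [P about] [NP [NP [Pron it]] [PP [P about] [NP [Det that] [N diagram]]]]]] [VP [AdvP [Adv deliberately]] [VP [V observed] [NP [NP [Pron it]] [PP [P about] [NP [Pron it]]]]]]]
The difference turns on whether VP → VP PP is used at the relevant span, versus an alternative expansion of VP.

6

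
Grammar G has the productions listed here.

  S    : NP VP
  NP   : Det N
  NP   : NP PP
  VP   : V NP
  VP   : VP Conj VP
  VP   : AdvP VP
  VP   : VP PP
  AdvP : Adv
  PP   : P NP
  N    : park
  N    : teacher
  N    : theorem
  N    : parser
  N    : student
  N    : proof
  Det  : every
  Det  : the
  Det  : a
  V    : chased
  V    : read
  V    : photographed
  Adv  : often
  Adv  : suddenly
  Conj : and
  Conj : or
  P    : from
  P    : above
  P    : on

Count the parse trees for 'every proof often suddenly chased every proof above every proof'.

Two of the 4 distinct bracketings:
[S [NP [Det every] [N proof]] [VP [AdvP [Adv often]] [VP [AdvP [Adv suddenly]] [VP [V chased] [NP [NP [Det every] [N proof]] [PP [P above] [NP [Det every] [N proof]]]]]]]]
[S [NP [Det every] [N proof]] [VP [AdvP [Adv often]] [VP [AdvP [Adv suddenly]] [VP [VP [V chased] [NP [Det every] [N proof]]] [PP [P above] [NP [Det every] [N proof]]]]]]]
The difference turns on whether NP → NP PP is used at the relevant span, versus an alternative expansion of NP.

4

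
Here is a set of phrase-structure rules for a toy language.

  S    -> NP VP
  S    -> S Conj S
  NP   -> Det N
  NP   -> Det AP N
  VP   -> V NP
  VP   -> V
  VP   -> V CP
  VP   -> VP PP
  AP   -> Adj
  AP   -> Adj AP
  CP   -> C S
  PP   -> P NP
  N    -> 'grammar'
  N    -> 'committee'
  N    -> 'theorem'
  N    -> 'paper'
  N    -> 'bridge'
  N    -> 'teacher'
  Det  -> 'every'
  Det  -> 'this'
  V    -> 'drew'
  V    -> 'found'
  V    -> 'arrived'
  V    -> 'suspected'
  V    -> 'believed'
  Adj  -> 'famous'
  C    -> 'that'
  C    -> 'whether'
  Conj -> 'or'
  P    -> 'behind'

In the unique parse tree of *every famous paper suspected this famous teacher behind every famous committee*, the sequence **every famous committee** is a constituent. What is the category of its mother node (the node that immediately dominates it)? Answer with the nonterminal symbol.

[S [NP [Det every] [AP [Adj famous]] [N paper]] [VP [VP [V suspected] [NP [Det this] [AP [Adj famous]] [N teacher]]] [PP [P behind] [NP [Det every] [AP [Adj famous]] [N committee]]]]]
The span 'every famous committee' is the NP node built by NP → Det AP N.
Its mother is the PP built by PP → P NP.

PP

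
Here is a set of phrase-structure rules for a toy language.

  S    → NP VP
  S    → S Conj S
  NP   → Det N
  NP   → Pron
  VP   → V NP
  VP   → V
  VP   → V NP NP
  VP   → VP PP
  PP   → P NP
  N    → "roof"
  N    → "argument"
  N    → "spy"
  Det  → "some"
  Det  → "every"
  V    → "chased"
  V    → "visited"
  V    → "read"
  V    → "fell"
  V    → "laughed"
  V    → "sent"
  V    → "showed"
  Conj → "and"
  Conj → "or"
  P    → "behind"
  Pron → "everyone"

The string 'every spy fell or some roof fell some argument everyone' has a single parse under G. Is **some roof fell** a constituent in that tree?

[S [S [NP [Det every] [N spy]] [VP [V fell]]] [Conj or] [S [NP [Det some] [N roof]] [VP [V fell] [NP [Det some] [N argument]] [NP [Pron everyone]]]]]
The smallest constituent containing 'some roof fell' is the S spanning 'some roof fell some argument everyone'; no single node in the tree dominates exactly the given words.

No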